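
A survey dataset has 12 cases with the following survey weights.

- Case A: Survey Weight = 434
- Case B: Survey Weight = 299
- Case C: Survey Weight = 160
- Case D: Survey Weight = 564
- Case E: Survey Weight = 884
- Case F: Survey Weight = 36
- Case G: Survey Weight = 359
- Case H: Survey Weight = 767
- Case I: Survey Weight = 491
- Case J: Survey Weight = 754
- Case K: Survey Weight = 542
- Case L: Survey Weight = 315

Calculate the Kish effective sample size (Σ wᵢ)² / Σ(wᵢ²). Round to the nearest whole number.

Σ wᵢ = 434 + 299 + 160 + 564 + 884 + 36 + 359 + 767 + 491 + 754 + 542 + 315 = 5605
Σ wᵢ² = 3323961
n_eff = 5605² / 3323961 = 31416025 / 3323961 = 9.451382

9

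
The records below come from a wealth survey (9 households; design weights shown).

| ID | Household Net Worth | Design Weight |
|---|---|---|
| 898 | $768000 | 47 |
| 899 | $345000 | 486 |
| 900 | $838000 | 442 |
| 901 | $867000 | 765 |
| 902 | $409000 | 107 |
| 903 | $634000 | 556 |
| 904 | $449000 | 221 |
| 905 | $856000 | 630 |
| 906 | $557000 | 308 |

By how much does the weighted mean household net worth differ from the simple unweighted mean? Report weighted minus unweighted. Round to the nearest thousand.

Unweighted sum = 5723000
Unweighted mean = 5723000 / 9 = 635888.89
Weighted sum = 2443749000
Sum of weights = 47 + 486 + 442 + 765 + 107 + 556 + 221 + 630 + 308 = 3562
Weighted mean = 2443749000 / 3562 = 686060.92
Difference (weighted minus unweighted) = 50172.032

50000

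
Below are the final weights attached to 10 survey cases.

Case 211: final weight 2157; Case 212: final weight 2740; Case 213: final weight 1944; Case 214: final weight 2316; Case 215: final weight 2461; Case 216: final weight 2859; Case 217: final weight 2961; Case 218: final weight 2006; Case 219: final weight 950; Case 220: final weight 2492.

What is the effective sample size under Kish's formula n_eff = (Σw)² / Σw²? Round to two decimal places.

Σ wᵢ = 2157 + 2740 + 1944 + 2316 + 2461 + 2859 + 2961 + 2006 + 950 + 2492 = 22886
Σ wᵢ² = 4652649 + 7507600 + 3779136 + 5363856 + 6056521 + 8173881 + 8767521 + 4024036 + 902500 + 6210064 = 55437764
n_eff = 22886² / 55437764 = 523768996 / 55437764 = 9.4478738

9.45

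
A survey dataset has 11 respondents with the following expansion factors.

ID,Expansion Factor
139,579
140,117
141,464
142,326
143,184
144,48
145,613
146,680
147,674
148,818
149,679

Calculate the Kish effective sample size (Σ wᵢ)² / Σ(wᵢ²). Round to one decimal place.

Σ wᵢ = 579 + 117 + 464 + 326 + 184 + 48 + 613 + 680 + 674 + 818 + 679 = 5182
Σ wᵢ² = 3129272
n_eff = 5182² / 3129272 = 26853124 / 3129272 = 8.5812687

8.6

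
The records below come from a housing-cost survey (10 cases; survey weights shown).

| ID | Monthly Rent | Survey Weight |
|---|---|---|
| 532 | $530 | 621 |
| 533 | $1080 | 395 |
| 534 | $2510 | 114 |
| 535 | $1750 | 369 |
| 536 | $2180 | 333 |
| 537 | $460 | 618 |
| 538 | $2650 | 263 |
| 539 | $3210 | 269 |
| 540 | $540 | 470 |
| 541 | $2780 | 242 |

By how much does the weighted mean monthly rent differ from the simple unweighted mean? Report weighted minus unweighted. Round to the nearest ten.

Unweighted sum = 530 + 1080 + 2510 + 1750 + 2180 + 460 + 2650 + 3210 + 540 + 2780 = 17690
Unweighted mean = 17690 / 10 = 1769
Weighted sum = 530×621 + 1080×395 + 2510×114 + 1750×369 + 2180×333 + 460×618 + 2650×263 + 3210×269 + 540×470 + 2780×242
  = 329130 + 426600 + 286140 + 645750 + 725940 + 284280 + 696950 + 863490 + 253800 + 672760 = 5184840
Sum of weights = 621 + 395 + 114 + 369 + 333 + 618 + 263 + 269 + 470 + 242 = 3694
Weighted mean = 5184840 / 3694 = 1403.5842
Difference (weighted minus unweighted) = -365.41581

-370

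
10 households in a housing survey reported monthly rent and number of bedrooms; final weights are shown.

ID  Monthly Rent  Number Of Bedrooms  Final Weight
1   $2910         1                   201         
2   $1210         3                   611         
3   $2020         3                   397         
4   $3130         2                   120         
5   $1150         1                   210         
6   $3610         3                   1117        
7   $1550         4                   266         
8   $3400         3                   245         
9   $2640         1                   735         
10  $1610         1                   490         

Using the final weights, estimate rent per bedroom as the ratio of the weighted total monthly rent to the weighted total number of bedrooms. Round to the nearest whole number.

1070

Σ wᵢ·y = 2910×201 + 1210×611 + 2020×397 + 3130×120 + 1150×210 + 3610×1117 + 1550×266 + 3400×245 + 2640×735 + 1610×490
  = 584910 + 739310 + 801940 + 375600 + 241500 + 4032370 + 412300 + 833000 + 1940400 + 788900 = 10750230
Σ wᵢ·x = 1×201 + 3×611 + 3×397 + 2×120 + 1×210 + 3×1117 + 4×266 + 3×245 + 1×735 + 1×490
  = 201 + 1833 + 1191 + 240 + 210 + 3351 + 1064 + 735 + 735 + 490 = 10050
Ratio = 10750230 / 10050 = 1069.6746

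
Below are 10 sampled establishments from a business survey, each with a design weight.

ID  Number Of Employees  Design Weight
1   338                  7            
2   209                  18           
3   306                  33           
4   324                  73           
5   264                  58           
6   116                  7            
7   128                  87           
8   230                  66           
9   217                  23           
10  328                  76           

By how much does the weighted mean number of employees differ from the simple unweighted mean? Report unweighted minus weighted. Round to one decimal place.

Unweighted sum = 338 + 209 + 306 + 324 + 264 + 116 + 128 + 230 + 217 + 328 = 2460
Unweighted mean = 2460 / 10 = 246
Weighted sum = 338×7 + 209×18 + 306×33 + 324×73 + 264×58 + 116×7 + 128×87 + 230×66 + 217×23 + 328×76
  = 2366 + 3762 + 10098 + 23652 + 15312 + 812 + 11136 + 15180 + 4991 + 24928 = 112237
Sum of weights = 7 + 18 + 33 + 73 + 58 + 7 + 87 + 66 + 23 + 76 = 448
Weighted mean = 112237 / 448 = 250.52902
Difference (unweighted minus weighted) = -4.5290179

-4.5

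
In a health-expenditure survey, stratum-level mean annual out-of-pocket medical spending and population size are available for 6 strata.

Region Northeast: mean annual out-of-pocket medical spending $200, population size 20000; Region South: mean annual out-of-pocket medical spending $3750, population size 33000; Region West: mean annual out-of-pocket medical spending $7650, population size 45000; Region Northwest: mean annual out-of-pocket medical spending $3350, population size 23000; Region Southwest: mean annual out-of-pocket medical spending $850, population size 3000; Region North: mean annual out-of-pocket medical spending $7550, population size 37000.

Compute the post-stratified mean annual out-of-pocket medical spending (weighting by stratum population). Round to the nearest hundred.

5200

Σ Nₕ·x̄ₕ = 200×20000 + 3750×33000 + 7650×45000 + 3350×23000 + 850×3000 + 7550×37000
  = 830950000
Σ Nₕ = 20000 + 33000 + 45000 + 23000 + 3000 + 37000 = 161000
Overall mean = 830950000 / 161000 = 5161.1801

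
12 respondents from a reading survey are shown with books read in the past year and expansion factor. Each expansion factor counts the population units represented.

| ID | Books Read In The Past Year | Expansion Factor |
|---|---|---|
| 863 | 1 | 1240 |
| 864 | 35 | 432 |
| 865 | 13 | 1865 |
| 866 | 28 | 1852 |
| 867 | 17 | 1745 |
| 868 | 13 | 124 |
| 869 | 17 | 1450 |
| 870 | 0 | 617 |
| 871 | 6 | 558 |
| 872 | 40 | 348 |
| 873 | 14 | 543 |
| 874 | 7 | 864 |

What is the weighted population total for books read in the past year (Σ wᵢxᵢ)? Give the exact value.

Weighted total = 1×1240 + 35×432 + 13×1865 + 28×1852 + 17×1745 + 13×124 + 17×1450 + 0×617 + 6×558 + 40×348 + 14×543 + 7×864
  = 179306

179306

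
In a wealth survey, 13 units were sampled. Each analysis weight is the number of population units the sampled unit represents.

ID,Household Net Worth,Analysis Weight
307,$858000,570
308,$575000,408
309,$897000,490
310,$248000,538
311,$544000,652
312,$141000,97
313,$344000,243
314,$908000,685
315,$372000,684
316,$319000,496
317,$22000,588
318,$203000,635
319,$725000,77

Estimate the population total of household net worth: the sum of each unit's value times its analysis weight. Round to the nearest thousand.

Weighted total = 2980889000

2980889000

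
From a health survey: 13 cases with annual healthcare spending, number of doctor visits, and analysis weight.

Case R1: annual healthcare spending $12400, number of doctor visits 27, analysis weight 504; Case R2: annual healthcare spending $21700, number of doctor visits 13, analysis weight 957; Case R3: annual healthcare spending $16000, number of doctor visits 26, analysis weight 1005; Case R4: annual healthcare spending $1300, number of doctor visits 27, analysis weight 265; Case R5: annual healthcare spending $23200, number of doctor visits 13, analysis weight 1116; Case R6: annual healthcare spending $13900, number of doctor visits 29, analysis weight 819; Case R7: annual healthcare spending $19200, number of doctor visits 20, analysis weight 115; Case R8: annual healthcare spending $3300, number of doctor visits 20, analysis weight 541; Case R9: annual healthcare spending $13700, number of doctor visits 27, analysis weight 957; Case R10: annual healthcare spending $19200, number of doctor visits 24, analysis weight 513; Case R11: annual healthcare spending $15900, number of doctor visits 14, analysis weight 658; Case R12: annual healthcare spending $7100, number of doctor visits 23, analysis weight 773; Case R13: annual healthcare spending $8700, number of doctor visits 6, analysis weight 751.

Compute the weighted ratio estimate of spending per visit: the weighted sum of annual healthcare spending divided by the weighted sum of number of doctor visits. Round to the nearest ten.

720

Σ wᵢ·y = 130154300
Σ wᵢ·x = 180361
Ratio = 130154300 / 180361 = 721.63217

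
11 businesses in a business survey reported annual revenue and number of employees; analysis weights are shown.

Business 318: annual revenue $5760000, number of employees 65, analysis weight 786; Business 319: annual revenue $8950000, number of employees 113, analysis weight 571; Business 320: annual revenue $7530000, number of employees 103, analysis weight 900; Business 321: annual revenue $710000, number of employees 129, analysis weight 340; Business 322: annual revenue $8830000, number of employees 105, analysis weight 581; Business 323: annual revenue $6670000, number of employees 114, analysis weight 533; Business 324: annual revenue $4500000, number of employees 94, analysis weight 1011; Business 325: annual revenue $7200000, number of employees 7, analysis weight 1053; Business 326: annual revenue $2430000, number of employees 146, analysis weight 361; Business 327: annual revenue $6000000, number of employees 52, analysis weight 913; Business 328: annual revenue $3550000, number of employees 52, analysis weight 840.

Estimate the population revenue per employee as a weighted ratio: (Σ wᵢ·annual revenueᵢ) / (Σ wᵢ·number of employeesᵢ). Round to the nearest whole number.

75475

Σ wᵢ·y = 5760000×786 + 8950000×571 + 7530000×900 + 710000×340 + 8830000×581 + 6670000×533 + 4500000×1011 + 7200000×1053 + 2430000×361 + 6000000×913 + 3550000×840
  = 46809880000
Σ wᵢ·x = 65×786 + 113×571 + 103×900 + 129×340 + 105×581 + 114×533 + 94×1011 + 7×1053 + 146×361 + 52×913 + 52×840
  = 51090 + 64523 + 92700 + 43860 + 61005 + 60762 + 95034 + 7371 + 52706 + 47476 + 43680 = 620207
Ratio = 46809880000 / 620207 = 75474.608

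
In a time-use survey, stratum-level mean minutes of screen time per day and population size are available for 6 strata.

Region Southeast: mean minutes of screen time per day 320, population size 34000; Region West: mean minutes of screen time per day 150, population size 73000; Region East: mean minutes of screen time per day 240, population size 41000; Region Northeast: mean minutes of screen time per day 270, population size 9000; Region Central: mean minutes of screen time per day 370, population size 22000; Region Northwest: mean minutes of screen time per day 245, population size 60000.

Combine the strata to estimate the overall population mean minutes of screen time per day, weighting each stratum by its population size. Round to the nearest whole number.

238

Σ Nₕ·x̄ₕ = 320×34000 + 150×73000 + 240×41000 + 270×9000 + 370×22000 + 245×60000
  = 56940000
Σ Nₕ = 239000
Overall mean = 56940000 / 239000 = 238.24268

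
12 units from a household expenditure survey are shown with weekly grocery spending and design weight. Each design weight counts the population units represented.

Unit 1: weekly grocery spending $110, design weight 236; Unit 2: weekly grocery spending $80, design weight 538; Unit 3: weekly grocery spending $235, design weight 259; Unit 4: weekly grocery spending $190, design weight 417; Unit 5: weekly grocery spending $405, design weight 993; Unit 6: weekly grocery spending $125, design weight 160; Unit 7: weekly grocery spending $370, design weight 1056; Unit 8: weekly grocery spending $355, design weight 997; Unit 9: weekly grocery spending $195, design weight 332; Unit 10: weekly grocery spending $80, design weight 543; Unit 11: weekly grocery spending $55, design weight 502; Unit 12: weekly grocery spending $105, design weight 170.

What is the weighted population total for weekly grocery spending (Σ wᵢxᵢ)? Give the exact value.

1529555

Weighted total = 110×236 + 80×538 + 235×259 + 190×417 + 405×993 + 125×160 + 370×1056 + 355×997 + 195×332 + 80×543 + 55×502 + 105×170
  = 25960 + 43040 + 60865 + 79230 + 402165 + 20000 + 390720 + 353935 + 64740 + 43440 + 27610 + 17850 = 1529555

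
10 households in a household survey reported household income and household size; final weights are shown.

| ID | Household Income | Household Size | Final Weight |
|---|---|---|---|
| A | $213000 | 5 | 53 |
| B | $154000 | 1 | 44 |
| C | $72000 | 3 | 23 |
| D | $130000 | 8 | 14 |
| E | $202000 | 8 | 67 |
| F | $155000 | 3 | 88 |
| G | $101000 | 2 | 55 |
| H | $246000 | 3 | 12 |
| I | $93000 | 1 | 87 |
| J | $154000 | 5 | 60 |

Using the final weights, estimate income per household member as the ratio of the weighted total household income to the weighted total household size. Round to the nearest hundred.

Σ wᵢ·y = 213000×53 + 154000×44 + 72000×23 + 130000×14 + 202000×67 + 155000×88 + 101000×55 + 246000×12 + 93000×87 + 154000×60
  = 11289000 + 6776000 + 1656000 + 1820000 + 13534000 + 13640000 + 5555000 + 2952000 + 8091000 + 9240000 = 74553000
Σ wᵢ·x = 5×53 + 1×44 + 3×23 + 8×14 + 8×67 + 3×88 + 2×55 + 3×12 + 1×87 + 5×60
  = 1823
Ratio = 74553000 / 1823 = 40895.776

40900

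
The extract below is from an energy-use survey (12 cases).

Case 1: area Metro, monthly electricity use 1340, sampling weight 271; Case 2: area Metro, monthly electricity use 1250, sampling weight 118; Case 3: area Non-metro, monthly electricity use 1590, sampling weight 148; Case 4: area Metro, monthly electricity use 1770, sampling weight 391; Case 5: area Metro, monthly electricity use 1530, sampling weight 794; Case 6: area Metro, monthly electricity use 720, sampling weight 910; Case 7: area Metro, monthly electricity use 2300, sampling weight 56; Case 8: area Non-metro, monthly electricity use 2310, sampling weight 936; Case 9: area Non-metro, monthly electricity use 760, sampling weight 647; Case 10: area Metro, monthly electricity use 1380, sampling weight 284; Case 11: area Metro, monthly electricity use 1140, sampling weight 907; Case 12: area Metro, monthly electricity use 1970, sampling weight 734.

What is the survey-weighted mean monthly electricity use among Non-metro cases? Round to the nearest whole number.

Non-metro rows: 3, 8, 9
Weighted sum = 1590×148 + 2310×936 + 760×647
  = 235320 + 2162160 + 491720 = 2889200
Sum of weights = 148 + 936 + 647 = 1731
Weighted mean = 2889200 / 1731 = 1669.093

1669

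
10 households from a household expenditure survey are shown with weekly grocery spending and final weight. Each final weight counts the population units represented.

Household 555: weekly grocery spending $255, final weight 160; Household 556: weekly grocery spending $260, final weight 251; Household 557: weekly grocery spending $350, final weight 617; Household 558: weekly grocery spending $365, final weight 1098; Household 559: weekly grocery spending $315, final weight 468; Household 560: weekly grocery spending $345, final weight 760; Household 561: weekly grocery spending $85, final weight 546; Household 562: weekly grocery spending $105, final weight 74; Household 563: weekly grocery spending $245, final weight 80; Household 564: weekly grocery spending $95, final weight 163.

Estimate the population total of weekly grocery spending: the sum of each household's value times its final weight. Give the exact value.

1221665

Weighted total = 255×160 + 260×251 + 350×617 + 365×1098 + 315×468 + 345×760 + 85×546 + 105×74 + 245×80 + 95×163
  = 40800 + 65260 + 215950 + 400770 + 147420 + 262200 + 46410 + 7770 + 19600 + 15485 = 1221665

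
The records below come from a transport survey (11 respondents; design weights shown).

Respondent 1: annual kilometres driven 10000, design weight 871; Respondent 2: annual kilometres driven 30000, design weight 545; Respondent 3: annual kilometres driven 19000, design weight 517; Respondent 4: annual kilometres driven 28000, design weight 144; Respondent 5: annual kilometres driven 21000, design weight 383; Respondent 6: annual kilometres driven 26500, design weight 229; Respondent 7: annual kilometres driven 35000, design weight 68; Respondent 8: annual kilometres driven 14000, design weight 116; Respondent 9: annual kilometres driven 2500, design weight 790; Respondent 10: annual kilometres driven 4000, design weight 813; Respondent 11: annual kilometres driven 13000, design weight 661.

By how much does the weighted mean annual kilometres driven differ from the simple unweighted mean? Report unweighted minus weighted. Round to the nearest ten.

4660

Unweighted sum = 10000 + 30000 + 19000 + 28000 + 21000 + 26500 + 35000 + 14000 + 2500 + 4000 + 13000 = 203000
Unweighted mean = 203000 / 11 = 18454.545
Weighted sum = 10000×871 + 30000×545 + 19000×517 + 28000×144 + 21000×383 + 26500×229 + 35000×68 + 14000×116 + 2500×790 + 4000×813 + 13000×661
  = 8710000 + 16350000 + 9823000 + 4032000 + 8043000 + 6068500 + 2380000 + 1624000 + 1975000 + 3252000 + 8593000 = 70850500
Sum of weights = 871 + 545 + 517 + 144 + 383 + 229 + 68 + 116 + 790 + 813 + 661 = 5137
Weighted mean = 70850500 / 5137 = 13792.194
Difference (unweighted minus weighted) = 4662.3516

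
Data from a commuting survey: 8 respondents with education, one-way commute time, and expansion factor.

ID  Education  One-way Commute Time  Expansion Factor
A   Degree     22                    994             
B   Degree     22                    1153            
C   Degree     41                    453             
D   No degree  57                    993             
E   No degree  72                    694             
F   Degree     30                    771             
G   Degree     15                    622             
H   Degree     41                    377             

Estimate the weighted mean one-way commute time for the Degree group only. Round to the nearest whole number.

Degree rows: A, B, C, F, G, H
Weighted sum = 22×994 + 22×1153 + 41×453 + 30×771 + 15×622 + 41×377
  = 113724
Sum of weights = 4370
Weighted mean = 113724 / 4370 = 26.023799

26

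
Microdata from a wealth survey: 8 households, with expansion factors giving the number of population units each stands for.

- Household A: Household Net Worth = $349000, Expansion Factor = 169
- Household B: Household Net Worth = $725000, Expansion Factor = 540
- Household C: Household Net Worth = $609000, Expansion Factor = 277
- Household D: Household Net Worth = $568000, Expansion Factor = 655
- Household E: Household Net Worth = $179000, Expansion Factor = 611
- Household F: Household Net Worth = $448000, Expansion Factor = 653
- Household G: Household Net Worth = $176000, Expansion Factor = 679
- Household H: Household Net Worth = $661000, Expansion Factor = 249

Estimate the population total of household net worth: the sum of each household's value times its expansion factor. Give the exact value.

Weighted total = 349000×169 + 725000×540 + 609000×277 + 568000×655 + 179000×611 + 448000×653 + 176000×679 + 661000×249
  = 1677220000

1677220000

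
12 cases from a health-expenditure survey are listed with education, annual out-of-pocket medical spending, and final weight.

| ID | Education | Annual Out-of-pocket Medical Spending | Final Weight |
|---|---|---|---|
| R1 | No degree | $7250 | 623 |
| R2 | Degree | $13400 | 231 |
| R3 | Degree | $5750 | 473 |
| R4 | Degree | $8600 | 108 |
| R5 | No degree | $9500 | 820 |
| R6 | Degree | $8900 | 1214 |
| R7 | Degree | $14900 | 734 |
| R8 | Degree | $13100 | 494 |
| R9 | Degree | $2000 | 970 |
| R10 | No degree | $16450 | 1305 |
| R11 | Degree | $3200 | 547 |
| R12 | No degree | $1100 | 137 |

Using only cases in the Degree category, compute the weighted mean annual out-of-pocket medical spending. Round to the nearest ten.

8100

Degree rows: R2, R3, R4, R6, R7, R8, R9, R11
Weighted sum = 13400×231 + 5750×473 + 8600×108 + 8900×1214 + 14900×734 + 13100×494 + 2000×970 + 3200×547
  = 3095400 + 2719750 + 928800 + 10804600 + 10936600 + 6471400 + 1940000 + 1750400 = 38646950
Sum of weights = 4771
Weighted mean = 38646950 / 4771 = 8100.3878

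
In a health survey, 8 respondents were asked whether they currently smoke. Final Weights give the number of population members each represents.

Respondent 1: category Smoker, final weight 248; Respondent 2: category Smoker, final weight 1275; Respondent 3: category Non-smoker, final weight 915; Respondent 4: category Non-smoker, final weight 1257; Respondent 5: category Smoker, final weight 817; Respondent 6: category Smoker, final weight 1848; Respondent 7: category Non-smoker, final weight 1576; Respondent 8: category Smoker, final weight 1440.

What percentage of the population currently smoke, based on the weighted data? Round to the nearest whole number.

60

Sum of weights for 'Smoker' = 248 + 1275 + 817 + 1848 + 1440 = 5628
Total weight = 248 + 1275 + 915 + 1257 + 817 + 1848 + 1576 + 1440 = 9376
Weighted proportion = 5628 / 9376 = 0.60025597 → 60.025597%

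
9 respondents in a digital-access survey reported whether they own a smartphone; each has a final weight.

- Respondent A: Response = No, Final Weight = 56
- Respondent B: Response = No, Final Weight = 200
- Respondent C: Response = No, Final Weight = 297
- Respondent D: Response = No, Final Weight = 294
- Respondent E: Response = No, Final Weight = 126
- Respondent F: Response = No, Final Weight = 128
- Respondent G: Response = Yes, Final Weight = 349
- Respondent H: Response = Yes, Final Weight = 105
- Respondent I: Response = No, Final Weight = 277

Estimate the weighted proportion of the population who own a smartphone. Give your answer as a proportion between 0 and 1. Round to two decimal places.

0.25

Sum of weights for 'Yes' = 349 + 105 = 454
Total weight = 56 + 200 + 297 + 294 + 126 + 128 + 349 + 105 + 277 = 1832
Weighted proportion = 454 / 1832 = 0.24781659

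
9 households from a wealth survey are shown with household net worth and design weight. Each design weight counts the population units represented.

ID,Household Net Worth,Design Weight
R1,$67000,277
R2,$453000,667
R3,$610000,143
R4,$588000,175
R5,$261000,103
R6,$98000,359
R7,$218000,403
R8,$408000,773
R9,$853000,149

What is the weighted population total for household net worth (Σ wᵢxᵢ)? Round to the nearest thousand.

Weighted total = 67000×277 + 453000×667 + 610000×143 + 588000×175 + 261000×103 + 98000×359 + 218000×403 + 408000×773 + 853000×149
  = 18559000 + 302151000 + 87230000 + 102900000 + 26883000 + 35182000 + 87854000 + 315384000 + 127097000 = 1103240000

1103240000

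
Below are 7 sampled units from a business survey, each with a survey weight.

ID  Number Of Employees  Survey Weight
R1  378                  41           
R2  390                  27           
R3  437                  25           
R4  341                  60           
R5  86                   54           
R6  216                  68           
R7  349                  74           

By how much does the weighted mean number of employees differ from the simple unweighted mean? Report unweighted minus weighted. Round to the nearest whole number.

20

Unweighted sum = 378 + 390 + 437 + 341 + 86 + 216 + 349 = 2197
Unweighted mean = 2197 / 7 = 313.85714
Weighted sum = 378×41 + 390×27 + 437×25 + 341×60 + 86×54 + 216×68 + 349×74
  = 15498 + 10530 + 10925 + 20460 + 4644 + 14688 + 25826 = 102571
Sum of weights = 41 + 27 + 25 + 60 + 54 + 68 + 74 = 349
Weighted mean = 102571 / 349 = 293.89971
Difference (unweighted minus weighted) = 19.957429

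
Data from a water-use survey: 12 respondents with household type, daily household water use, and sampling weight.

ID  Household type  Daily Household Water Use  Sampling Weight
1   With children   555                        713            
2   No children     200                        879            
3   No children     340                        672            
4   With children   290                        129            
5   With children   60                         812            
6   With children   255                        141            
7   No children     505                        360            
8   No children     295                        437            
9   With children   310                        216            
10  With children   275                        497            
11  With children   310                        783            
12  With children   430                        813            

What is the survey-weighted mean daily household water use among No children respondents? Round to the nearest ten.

300

No children rows: 2, 3, 7, 8
Weighted sum = 714995
Sum of weights = 2348
Weighted mean = 714995 / 2348 = 304.51235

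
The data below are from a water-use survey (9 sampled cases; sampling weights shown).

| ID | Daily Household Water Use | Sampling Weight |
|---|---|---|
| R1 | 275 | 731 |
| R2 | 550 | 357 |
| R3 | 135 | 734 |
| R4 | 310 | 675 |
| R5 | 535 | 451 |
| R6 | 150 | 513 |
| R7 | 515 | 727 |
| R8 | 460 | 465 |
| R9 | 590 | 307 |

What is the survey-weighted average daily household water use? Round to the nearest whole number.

362

Weighted sum = 275×731 + 550×357 + 135×734 + 310×675 + 535×451 + 150×513 + 515×727 + 460×465 + 590×307
  = 201025 + 196350 + 99090 + 209250 + 241285 + 76950 + 374405 + 213900 + 181130 = 1793385
Sum of weights = 731 + 357 + 734 + 675 + 451 + 513 + 727 + 465 + 307 = 4960
Weighted mean = 1793385 / 4960 = 361.56956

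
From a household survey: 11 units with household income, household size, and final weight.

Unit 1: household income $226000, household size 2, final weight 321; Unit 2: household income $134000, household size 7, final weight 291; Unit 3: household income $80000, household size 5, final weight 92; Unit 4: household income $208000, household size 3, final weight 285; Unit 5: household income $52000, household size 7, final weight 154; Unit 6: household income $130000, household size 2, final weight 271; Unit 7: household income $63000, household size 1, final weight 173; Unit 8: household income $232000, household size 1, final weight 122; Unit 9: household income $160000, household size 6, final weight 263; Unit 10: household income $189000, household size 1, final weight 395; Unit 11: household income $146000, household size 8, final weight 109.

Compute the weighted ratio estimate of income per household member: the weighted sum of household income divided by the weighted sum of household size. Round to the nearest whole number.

44925

Σ wᵢ·y = 226000×321 + 134000×291 + 80000×92 + 208000×285 + 52000×154 + 130000×271 + 63000×173 + 232000×122 + 160000×263 + 189000×395 + 146000×109
  = 72546000 + 38994000 + 7360000 + 59280000 + 8008000 + 35230000 + 10899000 + 28304000 + 42080000 + 74655000 + 15914000 = 393270000
Σ wᵢ·x = 2×321 + 7×291 + 5×92 + 3×285 + 7×154 + 2×271 + 1×173 + 1×122 + 6×263 + 1×395 + 8×109
  = 8754
Ratio = 393270000 / 8754 = 44924.606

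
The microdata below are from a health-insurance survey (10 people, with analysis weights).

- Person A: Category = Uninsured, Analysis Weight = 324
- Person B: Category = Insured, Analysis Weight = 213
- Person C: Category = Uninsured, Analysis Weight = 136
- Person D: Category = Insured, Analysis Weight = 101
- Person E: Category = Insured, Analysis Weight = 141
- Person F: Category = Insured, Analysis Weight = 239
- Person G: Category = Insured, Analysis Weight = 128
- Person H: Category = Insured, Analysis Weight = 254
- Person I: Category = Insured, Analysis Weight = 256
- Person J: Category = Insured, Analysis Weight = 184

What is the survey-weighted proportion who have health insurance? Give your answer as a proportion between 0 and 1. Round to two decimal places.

Sum of weights for 'Insured' = 213 + 101 + 141 + 239 + 128 + 254 + 256 + 184 = 1516
Total weight = 324 + 213 + 136 + 101 + 141 + 239 + 128 + 254 + 256 + 184 = 1976
Weighted proportion = 1516 / 1976 = 0.76720648

0.77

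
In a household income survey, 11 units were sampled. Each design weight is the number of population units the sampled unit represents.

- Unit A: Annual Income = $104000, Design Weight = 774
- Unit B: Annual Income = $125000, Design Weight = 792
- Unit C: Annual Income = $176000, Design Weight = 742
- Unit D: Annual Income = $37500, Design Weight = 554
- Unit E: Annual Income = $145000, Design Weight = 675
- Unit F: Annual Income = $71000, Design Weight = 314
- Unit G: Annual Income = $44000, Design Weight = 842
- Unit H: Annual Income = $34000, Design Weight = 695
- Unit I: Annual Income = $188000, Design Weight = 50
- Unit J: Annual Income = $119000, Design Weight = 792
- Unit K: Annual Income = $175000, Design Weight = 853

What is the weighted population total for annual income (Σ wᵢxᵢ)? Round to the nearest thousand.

Weighted total = 104000×774 + 125000×792 + 176000×742 + 37500×554 + 145000×675 + 71000×314 + 44000×842 + 34000×695 + 188000×50 + 119000×792 + 175000×853
  = 764633000

764633000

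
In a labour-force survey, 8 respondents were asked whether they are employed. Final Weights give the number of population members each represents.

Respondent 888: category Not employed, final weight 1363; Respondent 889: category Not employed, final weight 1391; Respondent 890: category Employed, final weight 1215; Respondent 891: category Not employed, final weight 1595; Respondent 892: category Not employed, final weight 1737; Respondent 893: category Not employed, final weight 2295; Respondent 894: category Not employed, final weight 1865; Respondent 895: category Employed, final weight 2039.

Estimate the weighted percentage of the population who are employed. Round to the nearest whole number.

24

Sum of weights for 'Employed' = 1215 + 2039 = 3254
Total weight = 1363 + 1391 + 1215 + 1595 + 1737 + 2295 + 1865 + 2039 = 13500
Weighted proportion = 3254 / 13500 = 0.24103704 → 24.103704%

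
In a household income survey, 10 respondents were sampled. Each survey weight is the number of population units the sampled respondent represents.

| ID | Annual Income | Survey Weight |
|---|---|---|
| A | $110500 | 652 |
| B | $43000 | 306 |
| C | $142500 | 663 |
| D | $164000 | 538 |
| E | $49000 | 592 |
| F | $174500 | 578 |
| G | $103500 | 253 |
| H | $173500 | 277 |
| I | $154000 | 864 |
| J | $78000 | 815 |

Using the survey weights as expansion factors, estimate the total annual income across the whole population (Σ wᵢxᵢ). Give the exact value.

668653500

Weighted total = 110500×652 + 43000×306 + 142500×663 + 164000×538 + 49000×592 + 174500×578 + 103500×253 + 173500×277 + 154000×864 + 78000×815
  = 72046000 + 13158000 + 94477500 + 88232000 + 29008000 + 100861000 + 26185500 + 48059500 + 133056000 + 63570000 = 668653500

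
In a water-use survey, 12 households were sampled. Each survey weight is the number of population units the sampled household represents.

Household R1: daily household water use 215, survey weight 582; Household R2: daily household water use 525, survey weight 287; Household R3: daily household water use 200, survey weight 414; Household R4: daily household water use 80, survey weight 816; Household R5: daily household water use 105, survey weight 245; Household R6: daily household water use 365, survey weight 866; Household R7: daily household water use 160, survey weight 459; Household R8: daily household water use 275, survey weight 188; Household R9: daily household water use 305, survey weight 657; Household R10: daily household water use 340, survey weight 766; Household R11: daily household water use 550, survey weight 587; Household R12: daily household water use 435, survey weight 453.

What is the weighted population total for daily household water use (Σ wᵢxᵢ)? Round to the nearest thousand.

1872000

Weighted total = 215×582 + 525×287 + 200×414 + 80×816 + 105×245 + 365×866 + 160×459 + 275×188 + 305×657 + 340×766 + 550×587 + 435×453
  = 125130 + 150675 + 82800 + 65280 + 25725 + 316090 + 73440 + 51700 + 200385 + 260440 + 322850 + 197055 = 1871570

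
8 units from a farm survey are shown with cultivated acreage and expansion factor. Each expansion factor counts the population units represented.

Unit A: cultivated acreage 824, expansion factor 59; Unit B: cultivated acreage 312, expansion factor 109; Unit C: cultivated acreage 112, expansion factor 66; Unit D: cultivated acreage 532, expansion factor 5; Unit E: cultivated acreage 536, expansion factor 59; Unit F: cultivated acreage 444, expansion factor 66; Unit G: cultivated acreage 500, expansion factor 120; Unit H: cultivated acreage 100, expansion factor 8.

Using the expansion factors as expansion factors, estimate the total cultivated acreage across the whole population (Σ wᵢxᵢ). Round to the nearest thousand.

Weighted total = 214404

214000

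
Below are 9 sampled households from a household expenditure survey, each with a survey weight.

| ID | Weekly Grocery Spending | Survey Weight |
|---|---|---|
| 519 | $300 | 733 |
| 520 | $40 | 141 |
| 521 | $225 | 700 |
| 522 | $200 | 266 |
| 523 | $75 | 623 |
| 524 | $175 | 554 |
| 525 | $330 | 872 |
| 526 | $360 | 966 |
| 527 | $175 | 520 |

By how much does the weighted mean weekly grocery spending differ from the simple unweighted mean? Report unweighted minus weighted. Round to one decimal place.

Unweighted sum = 1880
Unweighted mean = 1880 / 9 = 208.88889
Weighted sum = 300×733 + 40×141 + 225×700 + 200×266 + 75×623 + 175×554 + 330×872 + 360×966 + 175×520
  = 219900 + 5640 + 157500 + 53200 + 46725 + 96950 + 287760 + 347760 + 91000 = 1306435
Sum of weights = 733 + 141 + 700 + 266 + 623 + 554 + 872 + 966 + 520 = 5375
Weighted mean = 1306435 / 5375 = 243.05767
Difference (unweighted minus weighted) = -34.168786

-34.2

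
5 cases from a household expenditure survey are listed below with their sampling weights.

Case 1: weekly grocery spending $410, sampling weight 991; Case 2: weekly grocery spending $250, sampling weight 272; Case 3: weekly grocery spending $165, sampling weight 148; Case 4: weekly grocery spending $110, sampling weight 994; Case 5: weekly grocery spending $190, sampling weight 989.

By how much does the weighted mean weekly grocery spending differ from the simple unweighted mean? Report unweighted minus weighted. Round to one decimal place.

Unweighted sum = 410 + 250 + 165 + 110 + 190 = 1125
Unweighted mean = 1125 / 5 = 225
Weighted sum = 410×991 + 250×272 + 165×148 + 110×994 + 190×989
  = 406310 + 68000 + 24420 + 109340 + 187910 = 795980
Sum of weights = 991 + 272 + 148 + 994 + 989 = 3394
Weighted mean = 795980 / 3394 = 234.52563
Difference (unweighted minus weighted) = -9.5256335

-9.5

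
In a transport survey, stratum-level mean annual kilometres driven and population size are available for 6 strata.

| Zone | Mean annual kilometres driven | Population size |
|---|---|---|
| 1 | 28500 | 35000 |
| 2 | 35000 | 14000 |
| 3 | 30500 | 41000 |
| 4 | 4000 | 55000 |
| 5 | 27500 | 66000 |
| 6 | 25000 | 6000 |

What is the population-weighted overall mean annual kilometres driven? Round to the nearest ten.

22690

Σ Nₕ·x̄ₕ = 28500×35000 + 35000×14000 + 30500×41000 + 4000×55000 + 27500×66000 + 25000×6000
  = 4923000000
Σ Nₕ = 35000 + 14000 + 41000 + 55000 + 66000 + 6000 = 217000
Overall mean = 4923000000 / 217000 = 22686.636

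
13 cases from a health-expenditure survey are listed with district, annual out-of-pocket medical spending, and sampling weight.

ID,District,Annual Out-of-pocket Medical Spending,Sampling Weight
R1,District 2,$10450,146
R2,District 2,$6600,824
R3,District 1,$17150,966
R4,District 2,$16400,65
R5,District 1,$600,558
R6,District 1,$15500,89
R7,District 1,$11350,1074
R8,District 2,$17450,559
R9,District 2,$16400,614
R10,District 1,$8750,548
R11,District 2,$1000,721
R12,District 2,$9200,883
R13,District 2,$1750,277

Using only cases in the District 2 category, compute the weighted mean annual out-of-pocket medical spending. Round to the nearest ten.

9090

District 2 rows: R1, R2, R4, R8, R9, R11, R12, R13
Weighted sum = 10450×146 + 6600×824 + 16400×65 + 17450×559 + 16400×614 + 1000×721 + 9200×883 + 1750×277
  = 37183600
Sum of weights = 146 + 824 + 65 + 559 + 614 + 721 + 883 + 277 = 4089
Weighted mean = 37183600 / 4089 = 9093.5681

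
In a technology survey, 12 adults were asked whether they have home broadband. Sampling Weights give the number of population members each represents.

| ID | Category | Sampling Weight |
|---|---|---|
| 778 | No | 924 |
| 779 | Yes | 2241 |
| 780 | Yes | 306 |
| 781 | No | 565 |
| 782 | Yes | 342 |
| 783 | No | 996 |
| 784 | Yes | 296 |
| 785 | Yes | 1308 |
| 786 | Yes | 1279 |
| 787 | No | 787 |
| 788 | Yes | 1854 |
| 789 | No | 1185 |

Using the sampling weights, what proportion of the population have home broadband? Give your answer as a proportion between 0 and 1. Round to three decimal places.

Sum of weights for 'Yes' = 2241 + 306 + 342 + 296 + 1308 + 1279 + 1854 = 7626
Total weight = 924 + 2241 + 306 + 565 + 342 + 996 + 296 + 1308 + 1279 + 787 + 1854 + 1185 = 12083
Weighted proportion = 7626 / 12083 = 0.63113465

0.631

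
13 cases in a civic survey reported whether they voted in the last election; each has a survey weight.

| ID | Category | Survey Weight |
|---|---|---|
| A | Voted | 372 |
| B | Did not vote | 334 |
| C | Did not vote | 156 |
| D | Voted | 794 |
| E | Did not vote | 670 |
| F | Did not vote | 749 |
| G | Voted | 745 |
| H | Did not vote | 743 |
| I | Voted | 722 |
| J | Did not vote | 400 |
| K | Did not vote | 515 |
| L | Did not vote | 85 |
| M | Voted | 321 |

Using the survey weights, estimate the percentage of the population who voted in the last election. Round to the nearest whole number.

45

Sum of weights for 'Voted' = 372 + 794 + 745 + 722 + 321 = 2954
Total weight = 6606
Weighted proportion = 2954 / 6606 = 0.44716924 → 44.716924%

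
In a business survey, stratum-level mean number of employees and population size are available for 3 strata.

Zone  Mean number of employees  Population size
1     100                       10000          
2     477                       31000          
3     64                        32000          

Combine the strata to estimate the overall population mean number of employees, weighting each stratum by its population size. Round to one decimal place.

244.3

Σ Nₕ·x̄ₕ = 100×10000 + 477×31000 + 64×32000
  = 1000000 + 14787000 + 2048000 = 17835000
Σ Nₕ = 10000 + 31000 + 32000 = 73000
Overall mean = 17835000 / 73000 = 244.31507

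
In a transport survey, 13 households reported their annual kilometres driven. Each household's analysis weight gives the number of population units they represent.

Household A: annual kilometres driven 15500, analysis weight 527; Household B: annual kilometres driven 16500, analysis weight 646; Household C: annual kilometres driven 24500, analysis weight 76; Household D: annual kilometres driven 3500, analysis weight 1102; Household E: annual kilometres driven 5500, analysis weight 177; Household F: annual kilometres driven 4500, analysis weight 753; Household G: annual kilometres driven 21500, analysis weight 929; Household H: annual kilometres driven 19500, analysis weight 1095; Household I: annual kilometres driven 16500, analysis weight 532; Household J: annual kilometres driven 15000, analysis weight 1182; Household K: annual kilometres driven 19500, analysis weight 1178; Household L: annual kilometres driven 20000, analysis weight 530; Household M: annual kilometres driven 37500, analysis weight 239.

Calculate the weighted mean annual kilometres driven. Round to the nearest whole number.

15534

Weighted sum = 139276000
Sum of weights = 8966
Weighted mean = 139276000 / 8966 = 15533.794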